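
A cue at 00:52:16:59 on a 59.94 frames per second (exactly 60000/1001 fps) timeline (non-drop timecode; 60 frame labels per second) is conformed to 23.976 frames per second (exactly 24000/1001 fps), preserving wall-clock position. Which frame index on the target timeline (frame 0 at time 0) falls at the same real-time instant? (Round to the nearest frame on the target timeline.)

Source frame index: (0×3600 + 52×60 + 16) × 60 + 59 = 188219.
Real time: 188219 / (60000/1001) = 188407219/60000 s.
Target frame: (188407219/60000) × (24000/1001) = 376438/5 ≈ 75287.600 → 75288.

frame 75288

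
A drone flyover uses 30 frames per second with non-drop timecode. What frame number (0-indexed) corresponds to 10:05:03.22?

frame 1089112

Total seconds to the label: (10 × 3600 + 5 × 60 + 3) = 36303.
Frame index = 36303 × 30 + 22 = 1089112.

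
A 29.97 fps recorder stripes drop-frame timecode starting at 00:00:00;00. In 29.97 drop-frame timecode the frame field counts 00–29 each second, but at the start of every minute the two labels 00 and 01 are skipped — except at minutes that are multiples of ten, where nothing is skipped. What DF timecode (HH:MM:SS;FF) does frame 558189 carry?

05:10:24;27

Each 10-minute DF block holds 10 × 60 × 30 − 9 × 2 = 17982 frames. 558189 ÷ 17982 → 31 full blocks, remainder 747.
Within the partial block the first minute is 1800 frames and each further minute 1798, so 0 further minute boundaries passed. Total skipped labels = 18 × 31 + 2 × 0 = 558.
Non-drop label index = 558189 + 558 = 558747; at 30 labels/s that is 05:10:24:27, i.e. DF 05:10:24;27.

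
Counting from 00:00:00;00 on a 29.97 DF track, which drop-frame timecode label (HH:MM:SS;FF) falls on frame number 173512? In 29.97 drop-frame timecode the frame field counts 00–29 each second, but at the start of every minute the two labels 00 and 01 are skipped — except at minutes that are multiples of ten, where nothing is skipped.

Each 10-minute DF block holds 10 × 60 × 30 − 9 × 2 = 17982 frames. 173512 ÷ 17982 → 9 full blocks, remainder 11674.
Within the partial block the first minute is 1800 frames and each further minute 1798, so 6 further minute boundaries passed. Total skipped labels = 18 × 9 + 2 × 6 = 174.
Non-drop label index = 173512 + 174 = 173686; at 30 labels/s that is 01:36:29:16, i.e. DF 01:36:29;16.

01:36:29;16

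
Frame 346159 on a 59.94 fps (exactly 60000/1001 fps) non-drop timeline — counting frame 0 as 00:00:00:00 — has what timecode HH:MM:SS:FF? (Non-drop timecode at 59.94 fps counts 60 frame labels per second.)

346159 ÷ 60 = 5769 full seconds, remainder 19 frames.
5769 s = 1 h 36 min 9 s.
Timecode: 01:36:09:19.

01:36:09:19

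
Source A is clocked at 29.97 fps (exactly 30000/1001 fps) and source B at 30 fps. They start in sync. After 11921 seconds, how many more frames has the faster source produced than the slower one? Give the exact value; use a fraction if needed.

A emits 30000/1001 × 11921 = 3930000/11 frames; B emits 30 × 11921 = 357630.
Difference = 3930/11 frames (≈ 357.2727); B is ahead of A.

3930/11 frames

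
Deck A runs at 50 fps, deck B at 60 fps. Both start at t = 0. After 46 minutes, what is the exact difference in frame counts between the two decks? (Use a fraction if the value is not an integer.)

46 min = 2760 s.
A emits 50 × 2760 = 138000 frames; B emits 60 × 2760 = 165600.
Difference = 27600 frames; B is ahead of A.

27600 frames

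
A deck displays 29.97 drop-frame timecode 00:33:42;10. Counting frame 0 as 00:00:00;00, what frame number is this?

As if non-drop at 30 labels/s: (0 × 3600 + 33 × 60 + 42) × 30 + 10 = 60670.
Minute boundaries passed: 33; those not divisible by 10: 33 − 3 = 30; dropped labels = 2 × 30 = 60.
Actual frame index = 60670 − 60 = 60610.

60610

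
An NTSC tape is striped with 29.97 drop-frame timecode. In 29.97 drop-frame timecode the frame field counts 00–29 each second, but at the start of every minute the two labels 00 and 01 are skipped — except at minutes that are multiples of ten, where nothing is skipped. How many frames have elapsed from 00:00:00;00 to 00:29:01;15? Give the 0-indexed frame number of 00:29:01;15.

Complete 10-minute blocks: 2, each 17982 frames → 35964.
Remaining 9 whole minutes in the current block: 1800 + 8 × 1798 = 16184 frames.
Within the current minute: 1 × 30 + 15 − 2 = 43 (labels ;00/;01 skipped at this minute). Total = 35964 + 16184 + 43 = 52191.

52191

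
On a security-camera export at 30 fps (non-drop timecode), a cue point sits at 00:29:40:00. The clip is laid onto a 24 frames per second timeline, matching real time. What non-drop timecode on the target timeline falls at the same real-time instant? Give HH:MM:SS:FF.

00:29:40:00

Source frame index: (0×3600 + 29×60 + 40) × 30 + 0 = 53400.
Real time: 53400 / (30) = 1780 s.
Target frame: (1780) × (24) = 42720.
At 24 labels/s: frame 42720 → 00:29:40:00.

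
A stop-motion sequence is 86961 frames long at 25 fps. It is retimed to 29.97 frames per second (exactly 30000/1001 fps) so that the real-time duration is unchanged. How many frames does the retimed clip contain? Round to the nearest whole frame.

Frames at target rate = 86961 × (30000/1001) / (25) = 14907600/143 ≈ 104248.951.
Nearest whole frame: 104249.

104249 frames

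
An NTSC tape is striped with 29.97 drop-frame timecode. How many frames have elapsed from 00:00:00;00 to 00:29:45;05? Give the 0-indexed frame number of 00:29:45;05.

53501

As if non-drop at 30 labels/s: (0 × 3600 + 29 × 60 + 45) × 30 + 5 = 53555.
Minute boundaries passed: 29; those not divisible by 10: 29 − 2 = 27; dropped labels = 2 × 27 = 54.
Actual frame index = 53555 − 54 = 53501.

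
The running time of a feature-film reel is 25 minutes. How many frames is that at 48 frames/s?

72000 frames

25 min = 1500 s.
Frames = 1500 × 48 = 72000.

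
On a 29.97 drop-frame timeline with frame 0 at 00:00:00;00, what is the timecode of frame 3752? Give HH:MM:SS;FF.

00:02:05;06

Each 10-minute DF block holds 10 × 60 × 30 − 9 × 2 = 17982 frames. 3752 ÷ 17982 → 0 full blocks, remainder 3752.
Within the partial block the first minute is 1800 frames and each further minute 1798, so 2 further minute boundaries passed. Total skipped labels = 18 × 0 + 2 × 2 = 4.
Non-drop label index = 3752 + 4 = 3756; at 30 labels/s that is 00:02:05:06, i.e. DF 00:02:05;06.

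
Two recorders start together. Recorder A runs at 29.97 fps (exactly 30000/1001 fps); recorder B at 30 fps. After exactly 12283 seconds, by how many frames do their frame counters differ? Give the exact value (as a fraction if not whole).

368490/1001 frames

A emits 30000/1001 × 12283 = 368490000/1001 frames; B emits 30 × 12283 = 368490.
Difference = 368490/1001 frames (≈ 368.1219); B is ahead of A.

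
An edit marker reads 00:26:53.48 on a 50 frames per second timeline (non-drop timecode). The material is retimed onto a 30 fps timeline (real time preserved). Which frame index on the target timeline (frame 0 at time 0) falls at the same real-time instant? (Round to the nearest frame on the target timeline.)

frame 48419

Source frame index: (0×3600 + 26×60 + 53) × 50 + 48 = 80698.
Real time: 80698 / (50) = 40349/25 s.
Target frame: (40349/25) × (30) = 242094/5 ≈ 48418.800 → 48419.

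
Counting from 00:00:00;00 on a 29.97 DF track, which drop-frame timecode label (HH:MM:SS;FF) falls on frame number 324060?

03:00:12;24

Ten DF minutes hold 17982 frames, so frame 324060 lies in block 18 (frames 323676–341657) with 384 frames into that block.
The block's first minute is 1800 frames and the rest 1798 each; 384 frames reaches minute 0, so 18 × 18 + 0 × 2 = 324 labels have been skipped so far.
Adding those back, label number 324060 + 324 = 324384 at 30 labels/s is 10812 s + 24 f = 3 h 0 min 12 s frame 24, i.e. 03:00:12;24.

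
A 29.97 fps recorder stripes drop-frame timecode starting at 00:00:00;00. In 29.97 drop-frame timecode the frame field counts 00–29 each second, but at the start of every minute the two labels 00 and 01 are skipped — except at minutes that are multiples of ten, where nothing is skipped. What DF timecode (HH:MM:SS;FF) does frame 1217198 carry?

11:16:53;26

Each 10-minute DF block holds 10 × 60 × 30 − 9 × 2 = 17982 frames. 1217198 ÷ 17982 → 67 full blocks, remainder 12404.
Within the partial block the first minute is 1800 frames and each further minute 1798, so 6 further minute boundaries passed. Total skipped labels = 18 × 67 + 2 × 6 = 1218.
Non-drop label index = 1217198 + 1218 = 1218416; at 30 labels/s that is 11:16:53:26, i.e. DF 11:16:53;26.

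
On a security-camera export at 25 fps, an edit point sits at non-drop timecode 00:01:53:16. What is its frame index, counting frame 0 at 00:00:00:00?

2841

Total seconds to the label: (0 × 3600 + 1 × 60 + 53) = 113.
Frame index = 113 × 25 + 16 = 2841.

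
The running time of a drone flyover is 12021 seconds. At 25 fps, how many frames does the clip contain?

300525 frames

Frames = 12021 × 25 = 300525.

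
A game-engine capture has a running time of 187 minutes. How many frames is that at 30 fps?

187 min = 11220 s.
Frames = 11220 × 30 = 336600.

336600 frames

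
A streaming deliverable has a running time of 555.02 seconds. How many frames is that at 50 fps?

Frames = 555.02 × 50 = 27751.

27751 frames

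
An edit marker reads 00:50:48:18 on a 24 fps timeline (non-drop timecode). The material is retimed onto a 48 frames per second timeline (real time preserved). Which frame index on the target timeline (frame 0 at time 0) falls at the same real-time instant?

frame 146340

Source frame index: (0×3600 + 50×60 + 48) × 24 + 18 = 73170.
Real time: 73170 / (24) = 12195/4 s.
Target frame: (12195/4) × (48) = 146340.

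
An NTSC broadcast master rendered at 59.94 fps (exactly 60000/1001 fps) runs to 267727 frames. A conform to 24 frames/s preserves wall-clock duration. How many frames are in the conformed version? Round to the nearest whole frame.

107198 frames

Frames at target rate = 267727 × (24) / (60000/1001) = 267994727/2500 ≈ 107197.891.
Nearest whole frame: 107198.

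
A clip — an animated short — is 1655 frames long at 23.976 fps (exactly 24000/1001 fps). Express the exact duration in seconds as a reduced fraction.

Running time = 1655 ÷ (24000/1001) = 1655 × 1001/24000 = 331331/4800 s.

331331/4800 seconds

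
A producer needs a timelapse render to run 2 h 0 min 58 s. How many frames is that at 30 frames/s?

217740 frames

2 h 0 min 58 s = 7258 s.
Frames = 7258 × 30 = 217740.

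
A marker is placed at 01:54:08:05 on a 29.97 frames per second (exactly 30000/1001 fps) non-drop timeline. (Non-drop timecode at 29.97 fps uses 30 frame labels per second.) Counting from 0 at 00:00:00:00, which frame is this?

frame 205445

Total seconds to the label: (1 × 3600 + 54 × 60 + 8) = 6848.
Frame index = 6848 × 30 + 5 = 205445.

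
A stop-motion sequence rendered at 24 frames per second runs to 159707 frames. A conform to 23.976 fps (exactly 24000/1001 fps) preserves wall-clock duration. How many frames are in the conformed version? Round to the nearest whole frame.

Frames at target rate = 159707 × (24000/1001) / (24) = 159707000/1001 ≈ 159547.453.
Nearest whole frame: 159547.

159547 frames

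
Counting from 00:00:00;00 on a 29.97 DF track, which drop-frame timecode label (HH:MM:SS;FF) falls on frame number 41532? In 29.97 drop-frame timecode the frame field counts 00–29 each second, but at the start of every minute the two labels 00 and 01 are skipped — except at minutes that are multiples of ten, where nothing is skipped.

00:23:05;24

Each 10-minute DF block holds 10 × 60 × 30 − 9 × 2 = 17982 frames. 41532 ÷ 17982 → 2 full blocks, remainder 5568.
Within the partial block the first minute is 1800 frames and each further minute 1798, so 3 further minute boundaries passed. Total skipped labels = 18 × 2 + 2 × 3 = 42.
Non-drop label index = 41532 + 42 = 41574; at 30 labels/s that is 00:23:05:24, i.e. DF 00:23:05;24.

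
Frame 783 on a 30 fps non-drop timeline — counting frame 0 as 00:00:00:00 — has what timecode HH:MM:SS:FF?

783 ÷ 30 = 26 full seconds, remainder 3 frames.
26 s = 0 h 0 min 26 s.
Timecode: 00:00:26:03.

00:00:26:03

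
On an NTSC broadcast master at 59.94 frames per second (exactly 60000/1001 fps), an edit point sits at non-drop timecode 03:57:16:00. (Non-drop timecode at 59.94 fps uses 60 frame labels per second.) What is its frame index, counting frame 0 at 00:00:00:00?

854160

Total seconds to the label: (3 × 3600 + 57 × 60 + 16) = 14236.
Frame index = 14236 × 60 + 0 = 854160.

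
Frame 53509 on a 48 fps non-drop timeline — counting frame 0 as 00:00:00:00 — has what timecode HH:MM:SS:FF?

00:18:34:37

53509 ÷ 48 = 1114 full seconds, remainder 37 frames.
1114 s = 0 h 18 min 34 s.
Timecode: 00:18:34:37.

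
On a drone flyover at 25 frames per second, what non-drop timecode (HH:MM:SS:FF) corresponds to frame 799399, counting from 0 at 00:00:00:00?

799399 ÷ 25 = 31975 full seconds, remainder 24 frames.
31975 s = 8 h 52 min 55 s.
Timecode: 08:52:55:24.

08:52:55:24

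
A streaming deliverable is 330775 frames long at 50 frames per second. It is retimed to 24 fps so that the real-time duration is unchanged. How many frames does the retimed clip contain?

158772 frames

Target frames = source frames × (target rate / source rate) = 330775 × (24)/(50) = 330775 × 12/25 = 158772.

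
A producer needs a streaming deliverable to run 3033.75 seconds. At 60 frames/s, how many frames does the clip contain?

182025 frames

Frames = 3033.75 × 60 = 182025.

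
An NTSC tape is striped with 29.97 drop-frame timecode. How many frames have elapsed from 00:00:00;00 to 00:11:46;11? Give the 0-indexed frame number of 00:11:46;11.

21171

As if non-drop at 30 labels/s: (0 × 3600 + 11 × 60 + 46) × 30 + 11 = 21191.
Minute boundaries passed: 11; those not divisible by 10: 11 − 1 = 10; dropped labels = 2 × 10 = 20.
Actual frame index = 21191 − 20 = 21171.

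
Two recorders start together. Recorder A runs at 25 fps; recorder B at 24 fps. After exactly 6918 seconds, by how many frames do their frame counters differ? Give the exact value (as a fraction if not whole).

6918 frames

A emits 25 × 6918 = 172950 frames; B emits 24 × 6918 = 166032.
Difference = 6918 frames; B is behind A.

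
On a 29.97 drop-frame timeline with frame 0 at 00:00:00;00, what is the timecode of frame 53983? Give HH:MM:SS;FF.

00:30:01;07

Ten DF minutes hold 17982 frames, so frame 53983 lies in block 3 (frames 53946–71927) with 37 frames into that block.
The block's first minute is 1800 frames and the rest 1798 each; 37 frames reaches minute 0, so 3 × 18 + 0 × 2 = 54 labels have been skipped so far.
Adding those back, label number 53983 + 54 = 54037 at 30 labels/s is 1801 s + 7 f = 0 h 30 min 1 s frame 7, i.e. 00:30:01;07.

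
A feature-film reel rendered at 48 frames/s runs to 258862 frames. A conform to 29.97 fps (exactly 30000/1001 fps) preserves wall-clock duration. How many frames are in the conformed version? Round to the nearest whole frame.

161627 frames

Frames at target rate = 258862 × (30000/1001) / (48) = 161788750/1001 ≈ 161627.123.
Nearest whole frame: 161627.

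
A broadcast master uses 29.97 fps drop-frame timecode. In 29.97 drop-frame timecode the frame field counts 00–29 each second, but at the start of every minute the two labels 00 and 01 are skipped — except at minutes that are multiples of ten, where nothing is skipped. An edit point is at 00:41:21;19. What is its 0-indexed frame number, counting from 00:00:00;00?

74375

As if non-drop at 30 labels/s: (0 × 3600 + 41 × 60 + 21) × 30 + 19 = 74449.
Minute boundaries passed: 41; those not divisible by 10: 41 − 4 = 37; dropped labels = 2 × 37 = 74.
Actual frame index = 74449 − 74 = 74375.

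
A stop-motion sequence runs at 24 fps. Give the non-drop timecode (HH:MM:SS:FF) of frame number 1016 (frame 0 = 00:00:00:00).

00:00:42:08

1016 ÷ 24 = 42 full seconds, remainder 8 frames.
42 s = 0 h 0 min 42 s.
Timecode: 00:00:42:08.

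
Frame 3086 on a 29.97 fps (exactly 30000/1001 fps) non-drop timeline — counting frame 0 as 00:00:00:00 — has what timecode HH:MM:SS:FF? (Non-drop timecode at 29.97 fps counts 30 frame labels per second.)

00:01:42:26

3086 ÷ 30 = 102 full seconds, remainder 26 frames.
102 s = 0 h 1 min 42 s.
Timecode: 00:01:42:26.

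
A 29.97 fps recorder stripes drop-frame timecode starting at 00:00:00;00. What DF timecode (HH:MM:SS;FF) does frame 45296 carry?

00:25:11;12

Ten DF minutes hold 17982 frames, so frame 45296 lies in block 2 (frames 35964–53945) with 9332 frames into that block.
The block's first minute is 1800 frames and the rest 1798 each; 9332 frames reaches minute 5, so 2 × 18 + 5 × 2 = 46 labels have been skipped so far.
Adding those back, label number 45296 + 46 = 45342 at 30 labels/s is 1511 s + 12 f = 0 h 25 min 11 s frame 12, i.e. 00:25:11;12.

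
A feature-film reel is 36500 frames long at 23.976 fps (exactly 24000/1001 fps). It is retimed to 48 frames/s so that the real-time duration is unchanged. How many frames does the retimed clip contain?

Target frames = source frames × (target rate / source rate) = 36500 × (48)/(24000/1001) = 36500 × 1001/500 = 73073.

73073 frames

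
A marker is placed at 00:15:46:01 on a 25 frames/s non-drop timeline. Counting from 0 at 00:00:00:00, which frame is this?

Total seconds to the label: (0 × 3600 + 15 × 60 + 46) = 946.
Frame index = 946 × 25 + 1 = 23651.

frame 23651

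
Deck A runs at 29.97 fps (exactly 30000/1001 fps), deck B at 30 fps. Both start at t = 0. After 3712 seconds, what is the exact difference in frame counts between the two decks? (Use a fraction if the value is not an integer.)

A emits 30000/1001 × 3712 = 111360000/1001 frames; B emits 30 × 3712 = 111360.
Difference = 111360/1001 frames (≈ 111.2488); B is ahead of A.

111360/1001 frames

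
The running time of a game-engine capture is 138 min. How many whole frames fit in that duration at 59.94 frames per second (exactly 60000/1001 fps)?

138 min = 8280 s.
Frames = 8280 × 60000/1001 = 496800000/1001 ≈ 496303.6963.
Complete frames: 496303.

496303 frames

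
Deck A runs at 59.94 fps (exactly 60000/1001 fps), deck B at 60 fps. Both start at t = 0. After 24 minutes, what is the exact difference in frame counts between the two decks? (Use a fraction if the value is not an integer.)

86400/1001 frames

24 min = 1440 s.
A emits 60000/1001 × 1440 = 86400000/1001 frames; B emits 60 × 1440 = 86400.
Difference = 86400/1001 frames (≈ 86.3137); B is ahead of A.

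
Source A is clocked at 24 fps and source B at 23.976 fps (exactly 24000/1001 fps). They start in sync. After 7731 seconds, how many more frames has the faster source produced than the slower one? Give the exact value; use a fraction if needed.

185544/1001 frames

A emits 24 × 7731 = 185544 frames; B emits 24000/1001 × 7731 = 185544000/1001.
Difference = 185544/1001 frames (≈ 185.3586); B is behind A.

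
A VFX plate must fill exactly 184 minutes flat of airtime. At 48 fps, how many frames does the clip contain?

529920 frames

184 min = 11040 s.
Frames = 11040 × 48 = 529920.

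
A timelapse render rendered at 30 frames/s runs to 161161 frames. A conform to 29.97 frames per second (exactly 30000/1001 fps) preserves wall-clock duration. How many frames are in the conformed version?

161000 frames

Target frames = source frames × (target rate / source rate) = 161161 × (30000/1001)/(30) = 161161 × 1000/1001 = 161000.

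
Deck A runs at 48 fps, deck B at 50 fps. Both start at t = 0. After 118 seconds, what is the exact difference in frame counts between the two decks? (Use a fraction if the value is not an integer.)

A emits 48 × 118 = 5664 frames; B emits 50 × 118 = 5900.
Difference = 236 frames; B is ahead of A.

236 frames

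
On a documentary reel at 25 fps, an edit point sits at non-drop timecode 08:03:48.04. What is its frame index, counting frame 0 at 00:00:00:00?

Total seconds to the label: (8 × 3600 + 3 × 60 + 48) = 29028.
Frame index = 29028 × 25 + 4 = 725704.

frame 725704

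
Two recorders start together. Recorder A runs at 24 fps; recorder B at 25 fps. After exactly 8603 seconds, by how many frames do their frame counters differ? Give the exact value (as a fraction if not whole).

A emits 24 × 8603 = 206472 frames; B emits 25 × 8603 = 215075.
Difference = 8603 frames; B is ahead of A.

8603 frames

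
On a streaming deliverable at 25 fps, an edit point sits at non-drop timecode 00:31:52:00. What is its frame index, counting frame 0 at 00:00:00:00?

47800

Total seconds to the label: (0 × 3600 + 31 × 60 + 52) = 1912.
Frame index = 1912 × 25 + 0 = 47800.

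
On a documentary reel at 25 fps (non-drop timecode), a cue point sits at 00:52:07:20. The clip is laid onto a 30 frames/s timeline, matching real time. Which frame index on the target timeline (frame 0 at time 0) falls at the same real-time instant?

frame 93834

Source frame index: (0×3600 + 52×60 + 7) × 25 + 20 = 78195.
Real time: 78195 / (25) = 15639/5 s.
Target frame: (15639/5) × (30) = 93834.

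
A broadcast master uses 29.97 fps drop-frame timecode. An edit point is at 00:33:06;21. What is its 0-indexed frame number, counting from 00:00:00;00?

59541

Complete 10-minute blocks: 3, each 17982 frames → 53946.
Remaining 3 whole minutes in the current block: 1800 + 2 × 1798 = 5396 frames.
Within the current minute: 6 × 30 + 21 − 2 = 199 (labels ;00/;01 skipped at this minute). Total = 53946 + 5396 + 199 = 59541.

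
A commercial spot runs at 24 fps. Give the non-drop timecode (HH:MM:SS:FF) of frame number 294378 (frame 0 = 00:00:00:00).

294378 ÷ 24 = 12265 full seconds, remainder 18 frames.
12265 s = 3 h 24 min 25 s.
Timecode: 03:24:25:18.

03:24:25:18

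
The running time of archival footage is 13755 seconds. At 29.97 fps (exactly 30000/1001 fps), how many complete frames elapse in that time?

Frames = 13755 × 30000/1001 = 58950000/143 ≈ 412237.7622.
Complete frames: 412237.

412237 frames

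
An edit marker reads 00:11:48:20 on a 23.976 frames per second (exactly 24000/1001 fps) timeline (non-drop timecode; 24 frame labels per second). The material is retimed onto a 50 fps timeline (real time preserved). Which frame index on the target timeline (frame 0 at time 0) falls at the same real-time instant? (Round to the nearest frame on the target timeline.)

Source frame index: (0×3600 + 11×60 + 48) × 24 + 20 = 17012.
Real time: 17012 / (24000/1001) = 4257253/6000 s.
Target frame: (4257253/6000) × (50) = 4257253/120 ≈ 35477.108 → 35477.

frame 35477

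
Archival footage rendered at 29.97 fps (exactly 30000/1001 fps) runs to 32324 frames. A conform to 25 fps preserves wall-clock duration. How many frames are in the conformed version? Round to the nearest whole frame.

Frames at target rate = 32324 × (25) / (30000/1001) = 8089081/300 ≈ 26963.603.
Nearest whole frame: 26964.

26964 frames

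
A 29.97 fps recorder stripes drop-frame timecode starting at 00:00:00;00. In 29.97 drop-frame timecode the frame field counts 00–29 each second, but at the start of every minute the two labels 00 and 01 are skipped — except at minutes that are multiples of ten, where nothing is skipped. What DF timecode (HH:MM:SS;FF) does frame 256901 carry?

Each 10-minute DF block holds 10 × 60 × 30 − 9 × 2 = 17982 frames. 256901 ÷ 17982 → 14 full blocks, remainder 5153.
Within the partial block the first minute is 1800 frames and each further minute 1798, so 2 further minute boundaries passed. Total skipped labels = 18 × 14 + 2 × 2 = 256.
Non-drop label index = 256901 + 256 = 257157; at 30 labels/s that is 02:22:51:27, i.e. DF 02:22:51;27.

02:22:51;27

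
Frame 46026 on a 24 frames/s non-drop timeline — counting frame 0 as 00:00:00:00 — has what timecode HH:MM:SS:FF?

00:31:57:18

46026 ÷ 24 = 1917 full seconds, remainder 18 frames.
1917 s = 0 h 31 min 57 s.
Timecode: 00:31:57:18.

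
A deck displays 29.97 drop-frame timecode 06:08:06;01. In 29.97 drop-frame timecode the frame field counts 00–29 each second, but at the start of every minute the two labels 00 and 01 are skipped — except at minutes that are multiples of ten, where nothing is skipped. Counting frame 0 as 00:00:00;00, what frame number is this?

661917

As if non-drop at 30 labels/s: (6 × 3600 + 8 × 60 + 6) × 30 + 1 = 662581.
Minute boundaries passed: 368; those not divisible by 10: 368 − 36 = 332; dropped labels = 2 × 332 = 664.
Actual frame index = 662581 − 664 = 661917.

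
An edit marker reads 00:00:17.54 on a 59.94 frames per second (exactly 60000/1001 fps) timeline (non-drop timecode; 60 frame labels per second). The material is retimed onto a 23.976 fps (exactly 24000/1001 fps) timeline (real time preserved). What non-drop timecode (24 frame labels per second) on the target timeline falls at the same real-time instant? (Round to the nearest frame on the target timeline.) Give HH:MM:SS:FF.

00:00:17:22

Source frame index: (0×3600 + 0×60 + 17) × 60 + 54 = 1074.
Real time: 1074 / (60000/1001) = 179179/10000 s.
Target frame: (179179/10000) × (24000/1001) = 2148/5 ≈ 429.600 → 430.
At 24 labels/s: frame 430 → 00:00:17:22.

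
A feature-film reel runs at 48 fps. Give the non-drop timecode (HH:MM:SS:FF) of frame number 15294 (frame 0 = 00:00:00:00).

15294 ÷ 48 = 318 full seconds, remainder 30 frames.
318 s = 0 h 5 min 18 s.
Timecode: 00:05:18:30.

00:05:18:30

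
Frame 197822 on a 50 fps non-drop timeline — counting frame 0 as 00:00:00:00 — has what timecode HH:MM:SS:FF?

197822 ÷ 50 = 3956 full seconds, remainder 22 frames.
3956 s = 1 h 5 min 56 s.
Timecode: 01:05:56:22.

01:05:56:22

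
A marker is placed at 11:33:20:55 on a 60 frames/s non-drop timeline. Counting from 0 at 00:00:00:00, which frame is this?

Total seconds to the label: (11 × 3600 + 33 × 60 + 20) = 41600.
Frame index = 41600 × 60 + 55 = 2496055.

2496055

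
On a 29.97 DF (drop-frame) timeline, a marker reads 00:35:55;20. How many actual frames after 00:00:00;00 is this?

Complete 10-minute blocks: 3, each 17982 frames → 53946.
Remaining 5 whole minutes in the current block: 1800 + 4 × 1798 = 8992 frames.
Within the current minute: 55 × 30 + 20 − 2 = 1668 (labels ;00/;01 skipped at this minute). Total = 53946 + 8992 + 1668 = 64606.

64606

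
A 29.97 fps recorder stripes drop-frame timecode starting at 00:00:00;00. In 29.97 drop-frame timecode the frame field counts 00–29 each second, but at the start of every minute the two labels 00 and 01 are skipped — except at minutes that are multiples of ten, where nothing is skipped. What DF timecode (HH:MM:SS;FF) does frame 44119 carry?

00:24:32;03

Each 10-minute DF block holds 10 × 60 × 30 − 9 × 2 = 17982 frames. 44119 ÷ 17982 → 2 full blocks, remainder 8155.
Within the partial block the first minute is 1800 frames and each further minute 1798, so 4 further minute boundaries passed. Total skipped labels = 18 × 2 + 2 × 4 = 44.
Non-drop label index = 44119 + 44 = 44163; at 30 labels/s that is 00:24:32:03, i.e. DF 00:24:32;03.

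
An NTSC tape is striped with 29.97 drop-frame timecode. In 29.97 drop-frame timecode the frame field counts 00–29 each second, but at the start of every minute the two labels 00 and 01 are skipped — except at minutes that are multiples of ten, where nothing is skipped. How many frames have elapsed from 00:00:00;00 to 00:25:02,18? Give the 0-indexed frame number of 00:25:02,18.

45032

Complete 10-minute blocks: 2, each 17982 frames → 35964.
Remaining 5 whole minutes in the current block: 1800 + 4 × 1798 = 8992 frames.
Within the current minute: 2 × 30 + 18 − 2 = 76 (labels ;00/;01 skipped at this minute). Total = 35964 + 8992 + 76 = 45032.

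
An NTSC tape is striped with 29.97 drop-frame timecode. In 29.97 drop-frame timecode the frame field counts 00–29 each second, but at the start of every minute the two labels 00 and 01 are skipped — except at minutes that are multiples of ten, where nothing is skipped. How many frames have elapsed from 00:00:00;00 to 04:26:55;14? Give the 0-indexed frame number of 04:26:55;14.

As if non-drop at 30 labels/s: (4 × 3600 + 26 × 60 + 55) × 30 + 14 = 480464.
Minute boundaries passed: 266; those not divisible by 10: 266 − 26 = 240; dropped labels = 2 × 240 = 480.
Actual frame index = 480464 − 480 = 479984.

479984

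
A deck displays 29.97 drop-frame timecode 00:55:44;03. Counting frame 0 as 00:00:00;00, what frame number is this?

Complete 10-minute blocks: 5, each 17982 frames → 89910.
Remaining 5 whole minutes in the current block: 1800 + 4 × 1798 = 8992 frames.
Within the current minute: 44 × 30 + 3 − 2 = 1321 (labels ;00/;01 skipped at this minute). Total = 89910 + 8992 + 1321 = 100223.

100223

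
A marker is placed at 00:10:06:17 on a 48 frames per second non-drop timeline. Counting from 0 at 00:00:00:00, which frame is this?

frame 29105

Total seconds to the label: (0 × 3600 + 10 × 60 + 6) = 606.
Frame index = 606 × 48 + 17 = 29105.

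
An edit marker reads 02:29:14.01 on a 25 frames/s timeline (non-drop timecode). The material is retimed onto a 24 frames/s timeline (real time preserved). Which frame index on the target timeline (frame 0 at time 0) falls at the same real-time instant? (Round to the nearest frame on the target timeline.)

frame 214897

Source frame index: (2×3600 + 29×60 + 14) × 25 + 1 = 223851.
Real time: 223851 / (25) = 223851/25 s.
Target frame: (223851/25) × (24) = 5372424/25 ≈ 214896.960 → 214897.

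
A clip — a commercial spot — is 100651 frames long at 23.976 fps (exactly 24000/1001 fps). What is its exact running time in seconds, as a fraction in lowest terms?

Running time = 100651 ÷ (24000/1001) = 100651 × 1001/24000 = 100751651/24000 s.

100751651/24000 seconds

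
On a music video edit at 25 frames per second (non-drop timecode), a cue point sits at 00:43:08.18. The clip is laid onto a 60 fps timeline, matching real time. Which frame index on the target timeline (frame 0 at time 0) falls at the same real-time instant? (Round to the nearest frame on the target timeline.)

Source frame index: (0×3600 + 43×60 + 8) × 25 + 18 = 64718.
Real time: 64718 / (25) = 64718/25 s.
Target frame: (64718/25) × (60) = 776616/5 ≈ 155323.200 → 155323.

frame 155323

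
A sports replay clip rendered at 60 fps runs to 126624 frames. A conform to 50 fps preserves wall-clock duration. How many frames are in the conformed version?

105520 frames

Target frames = source frames × (target rate / source rate) = 126624 × (50)/(60) = 126624 × 5/6 = 105520.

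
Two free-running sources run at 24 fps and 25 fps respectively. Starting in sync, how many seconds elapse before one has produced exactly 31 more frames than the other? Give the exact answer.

The gap grows by |25 − 24| = 1 frame per second.
Time for a 31-frame gap: 31 ÷ (1) = 31 s.

31 seconds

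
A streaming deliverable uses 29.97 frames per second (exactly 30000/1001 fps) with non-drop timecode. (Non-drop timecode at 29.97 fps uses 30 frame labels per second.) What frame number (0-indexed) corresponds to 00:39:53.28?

frame 71818

Total seconds to the label: (0 × 3600 + 39 × 60 + 53) = 2393.
Frame index = 2393 × 30 + 28 = 71818.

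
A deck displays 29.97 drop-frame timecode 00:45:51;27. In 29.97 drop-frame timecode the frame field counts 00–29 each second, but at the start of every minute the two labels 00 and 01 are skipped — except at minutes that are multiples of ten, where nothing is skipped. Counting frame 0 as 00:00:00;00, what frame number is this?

82475

Complete 10-minute blocks: 4, each 17982 frames → 71928.
Remaining 5 whole minutes in the current block: 1800 + 4 × 1798 = 8992 frames.
Within the current minute: 51 × 30 + 27 − 2 = 1555 (labels ;00/;01 skipped at this minute). Total = 71928 + 8992 + 1555 = 82475.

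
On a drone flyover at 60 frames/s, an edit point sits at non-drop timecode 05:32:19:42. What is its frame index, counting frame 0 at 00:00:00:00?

Total seconds to the label: (5 × 3600 + 32 × 60 + 19) = 19939.
Frame index = 19939 × 60 + 42 = 1196382.

1196382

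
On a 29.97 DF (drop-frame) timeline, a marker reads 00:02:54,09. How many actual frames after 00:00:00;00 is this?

5225

Complete 10-minute blocks: 0, each 17982 frames → 0.
Remaining 2 whole minutes in the current block: 1800 + 1 × 1798 = 3598 frames.
Within the current minute: 54 × 30 + 9 − 2 = 1627 (labels ;00/;01 skipped at this minute). Total = 0 + 3598 + 1627 = 5225.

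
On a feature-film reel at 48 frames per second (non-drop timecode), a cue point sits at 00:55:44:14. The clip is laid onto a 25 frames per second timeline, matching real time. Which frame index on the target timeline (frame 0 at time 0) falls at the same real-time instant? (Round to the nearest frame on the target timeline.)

Source frame index: (0×3600 + 55×60 + 44) × 48 + 14 = 160526.
Real time: 160526 / (48) = 80263/24 s.
Target frame: (80263/24) × (25) = 2006575/24 ≈ 83607.292 → 83607.

frame 83607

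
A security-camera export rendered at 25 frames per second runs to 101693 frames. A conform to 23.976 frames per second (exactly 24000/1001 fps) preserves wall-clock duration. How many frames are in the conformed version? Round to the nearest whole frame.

Frames at target rate = 101693 × (24000/1001) / (25) = 97625280/1001 ≈ 97527.752.
Nearest whole frame: 97528.

97528 frames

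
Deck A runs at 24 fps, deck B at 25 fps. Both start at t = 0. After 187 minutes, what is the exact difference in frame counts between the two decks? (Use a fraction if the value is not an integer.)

11220 frames

187 min = 11220 s.
A emits 24 × 11220 = 269280 frames; B emits 25 × 11220 = 280500.
Difference = 11220 frames; B is ahead of A.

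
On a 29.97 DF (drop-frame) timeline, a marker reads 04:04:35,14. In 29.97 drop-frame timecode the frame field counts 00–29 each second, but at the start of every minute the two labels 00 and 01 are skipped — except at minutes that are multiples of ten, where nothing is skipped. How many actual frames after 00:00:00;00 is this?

439824

Complete 10-minute blocks: 24, each 17982 frames → 431568.
Remaining 4 whole minutes in the current block: 1800 + 3 × 1798 = 7194 frames.
Within the current minute: 35 × 30 + 14 − 2 = 1062 (labels ;00/;01 skipped at this minute). Total = 431568 + 7194 + 1062 = 439824.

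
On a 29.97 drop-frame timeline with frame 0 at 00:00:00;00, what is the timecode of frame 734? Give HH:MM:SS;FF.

Each 10-minute DF block holds 10 × 60 × 30 − 9 × 2 = 17982 frames. 734 ÷ 17982 → 0 full blocks, remainder 734.
Within the partial block the first minute is 1800 frames and each further minute 1798, so 0 further minute boundaries passed. Total skipped labels = 18 × 0 + 2 × 0 = 0.
Non-drop label index = 734 + 0 = 734; at 30 labels/s that is 00:00:24:14, i.e. DF 00:00:24;14.

00:00:24;14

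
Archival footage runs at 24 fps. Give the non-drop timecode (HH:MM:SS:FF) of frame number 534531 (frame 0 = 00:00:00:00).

06:11:12:03

534531 ÷ 24 = 22272 full seconds, remainder 3 frames.
22272 s = 6 h 11 min 12 s.
Timecode: 06:11:12:03.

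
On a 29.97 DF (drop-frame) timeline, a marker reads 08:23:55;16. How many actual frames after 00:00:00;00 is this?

As if non-drop at 30 labels/s: (8 × 3600 + 23 × 60 + 55) × 30 + 16 = 907066.
Minute boundaries passed: 503; those not divisible by 10: 503 − 50 = 453; dropped labels = 2 × 453 = 906.
Actual frame index = 907066 − 906 = 906160.

906160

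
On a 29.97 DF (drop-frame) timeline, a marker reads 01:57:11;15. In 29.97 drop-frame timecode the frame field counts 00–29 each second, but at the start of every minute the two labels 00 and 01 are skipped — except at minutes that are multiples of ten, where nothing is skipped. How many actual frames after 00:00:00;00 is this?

As if non-drop at 30 labels/s: (1 × 3600 + 57 × 60 + 11) × 30 + 15 = 210945.
Minute boundaries passed: 117; those not divisible by 10: 117 − 11 = 106; dropped labels = 2 × 106 = 212.
Actual frame index = 210945 − 212 = 210733.

210733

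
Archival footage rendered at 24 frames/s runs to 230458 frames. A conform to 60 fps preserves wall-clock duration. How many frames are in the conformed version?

576145 frames

Target frames = source frames × (target rate / source rate) = 230458 × (60)/(24) = 230458 × 5/2 = 576145.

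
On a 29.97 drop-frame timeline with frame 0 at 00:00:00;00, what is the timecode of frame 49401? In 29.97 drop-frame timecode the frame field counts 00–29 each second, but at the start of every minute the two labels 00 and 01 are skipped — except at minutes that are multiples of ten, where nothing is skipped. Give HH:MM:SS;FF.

00:27:28;11

Ten DF minutes hold 17982 frames, so frame 49401 lies in block 2 (frames 35964–53945) with 13437 frames into that block.
The block's first minute is 1800 frames and the rest 1798 each; 13437 frames reaches minute 7, so 2 × 18 + 7 × 2 = 50 labels have been skipped so far.
Adding those back, label number 49401 + 50 = 49451 at 30 labels/s is 1648 s + 11 f = 0 h 27 min 28 s frame 11, i.e. 00:27:28;11.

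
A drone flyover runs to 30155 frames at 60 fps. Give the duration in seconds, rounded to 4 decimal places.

Running time = 30155 × 1/60 = 6031/12 s ≈ 502.5833 s.

502.5833 seconds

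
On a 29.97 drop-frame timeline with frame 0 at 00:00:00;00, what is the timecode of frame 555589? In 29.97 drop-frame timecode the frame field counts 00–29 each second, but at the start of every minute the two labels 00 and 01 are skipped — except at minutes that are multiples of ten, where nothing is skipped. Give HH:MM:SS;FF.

Each 10-minute DF block holds 10 × 60 × 30 − 9 × 2 = 17982 frames. 555589 ÷ 17982 → 30 full blocks, remainder 16129.
Within the partial block the first minute is 1800 frames and each further minute 1798, so 8 further minute boundaries passed. Total skipped labels = 18 × 30 + 2 × 8 = 556.
Non-drop label index = 555589 + 556 = 556145; at 30 labels/s that is 05:08:58:05, i.e. DF 05:08:58;05.

05:08:58;05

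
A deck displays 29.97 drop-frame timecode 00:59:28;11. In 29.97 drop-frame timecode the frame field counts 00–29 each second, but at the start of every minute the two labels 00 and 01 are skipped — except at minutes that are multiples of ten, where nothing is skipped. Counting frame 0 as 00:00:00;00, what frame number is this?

106943

Complete 10-minute blocks: 5, each 17982 frames → 89910.
Remaining 9 whole minutes in the current block: 1800 + 8 × 1798 = 16184 frames.
Within the current minute: 28 × 30 + 11 − 2 = 849 (labels ;00/;01 skipped at this minute). Total = 89910 + 16184 + 849 = 106943.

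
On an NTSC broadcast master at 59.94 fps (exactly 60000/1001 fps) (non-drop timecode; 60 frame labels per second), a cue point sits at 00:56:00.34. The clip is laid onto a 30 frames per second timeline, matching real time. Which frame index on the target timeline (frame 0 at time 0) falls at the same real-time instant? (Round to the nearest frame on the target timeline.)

frame 100918

Source frame index: (0×3600 + 56×60 + 0) × 60 + 34 = 201634.
Real time: 201634 / (60000/1001) = 100917817/30000 s.
Target frame: (100917817/30000) × (30) = 100917817/1000 ≈ 100917.817 → 100918.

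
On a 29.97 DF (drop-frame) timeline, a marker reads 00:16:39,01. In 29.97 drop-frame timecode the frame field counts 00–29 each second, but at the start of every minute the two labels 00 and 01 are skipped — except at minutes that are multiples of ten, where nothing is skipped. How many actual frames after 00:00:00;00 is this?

29941

Complete 10-minute blocks: 1, each 17982 frames → 17982.
Remaining 6 whole minutes in the current block: 1800 + 5 × 1798 = 10790 frames.
Within the current minute: 39 × 30 + 1 − 2 = 1169 (labels ;00/;01 skipped at this minute). Total = 17982 + 10790 + 1169 = 29941.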